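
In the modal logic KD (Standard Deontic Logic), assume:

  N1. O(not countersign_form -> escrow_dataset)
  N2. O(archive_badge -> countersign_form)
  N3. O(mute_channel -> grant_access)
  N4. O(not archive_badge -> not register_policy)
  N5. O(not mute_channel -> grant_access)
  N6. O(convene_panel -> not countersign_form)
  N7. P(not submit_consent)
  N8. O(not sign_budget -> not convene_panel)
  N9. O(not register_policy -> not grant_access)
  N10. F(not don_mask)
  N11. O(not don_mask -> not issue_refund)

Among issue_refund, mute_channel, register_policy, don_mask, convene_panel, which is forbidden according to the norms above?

convene_panel

By case analysis on not mute_channel: premise 5 gives O(not mute_channel -> grant_access) and premise 3 gives O(mute_channel -> grant_access), so O(grant_access) either way.
Premise 9, O(not register_policy -> not grant_access), contraposes to O(grant_access -> register_policy); with O(grant_access) we get O(register_policy).
Premise 4, O(not archive_badge -> not register_policy), contraposes to O(register_policy -> archive_badge); with O(register_policy) we get O(archive_badge).
From O(archive_badge) and premise 2, O(archive_badge -> countersign_form), we obtain O(countersign_form).
The contrapositive of premise 6 (O(convene_panel -> not countersign_form)) is O(countersign_form -> not convene_panel), and O(countersign_form) is already established, so O(not convene_panel).
So O(not convene_panel) holds, i.e. convene_panel is forbidden. None of the other listed options is forbidden under the premises.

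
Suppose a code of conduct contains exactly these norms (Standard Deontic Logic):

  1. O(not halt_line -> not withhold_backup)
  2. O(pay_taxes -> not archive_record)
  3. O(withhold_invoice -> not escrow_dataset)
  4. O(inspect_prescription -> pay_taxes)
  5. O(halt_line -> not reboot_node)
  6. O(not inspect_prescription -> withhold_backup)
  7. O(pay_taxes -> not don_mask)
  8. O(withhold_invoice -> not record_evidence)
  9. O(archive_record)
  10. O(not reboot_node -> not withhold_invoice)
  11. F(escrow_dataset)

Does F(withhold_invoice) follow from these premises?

Premise 9 gives O(archive_record).
Premise 2, O(pay_taxes -> not archive_record), contraposes to O(archive_record -> not pay_taxes); with O(archive_record) we get O(not pay_taxes).
The contrapositive of premise 4 (O(inspect_prescription -> pay_taxes)) is O(not pay_taxes -> not inspect_prescription), and O(not pay_taxes) is already established, so O(not inspect_prescription).
Premise 6 is O(not inspect_prescription -> withhold_backup); since O(not inspect_prescription), deontic closure gives O(withhold_backup).
Premise 1 is O(not halt_line -> not withhold_backup); contrapositively O(withhold_backup -> halt_line). Since O(withhold_backup) holds, K gives O(halt_line).
From O(halt_line) and premise 5, O(halt_line -> not reboot_node), we obtain O(not reboot_node).
Applying K to premise 10 (O(not reboot_node -> not withhold_invoice)) and O(not reboot_node) yields O(not withhold_invoice).
Premises 3, 7, 8, 11 do not contribute to this derivation.
So O(not withhold_invoice) holds, i.e. F(withhold_invoice). The claim follows.

Yes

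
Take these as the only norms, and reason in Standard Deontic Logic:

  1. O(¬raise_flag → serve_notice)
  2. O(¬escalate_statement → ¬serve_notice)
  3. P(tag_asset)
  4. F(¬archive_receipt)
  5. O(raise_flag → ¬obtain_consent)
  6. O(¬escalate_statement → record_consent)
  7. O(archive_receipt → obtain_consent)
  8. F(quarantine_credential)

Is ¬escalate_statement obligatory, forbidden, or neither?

Forbidden

Premise 4, F(¬archive_receipt), is equivalent to O(archive_receipt).
Applying K to premise 7 (O(archive_receipt → obtain_consent)) and O(archive_receipt) yields O(obtain_consent).
Premise 5, O(raise_flag → ¬obtain_consent), contraposes to O(obtain_consent → ¬raise_flag); with O(obtain_consent) we get O(¬raise_flag).
With premise 1, O(¬raise_flag → serve_notice), the K-axiom yields O(serve_notice).
Premise 2 is O(¬escalate_statement → ¬serve_notice); contrapositively O(serve_notice → escalate_statement). Since O(serve_notice) holds, K gives O(escalate_statement).
Premises 3, 6, 8 do not contribute to this derivation.
Thus O(escalate_statement), which is F(¬escalate_statement): ¬escalate_statement is forbidden.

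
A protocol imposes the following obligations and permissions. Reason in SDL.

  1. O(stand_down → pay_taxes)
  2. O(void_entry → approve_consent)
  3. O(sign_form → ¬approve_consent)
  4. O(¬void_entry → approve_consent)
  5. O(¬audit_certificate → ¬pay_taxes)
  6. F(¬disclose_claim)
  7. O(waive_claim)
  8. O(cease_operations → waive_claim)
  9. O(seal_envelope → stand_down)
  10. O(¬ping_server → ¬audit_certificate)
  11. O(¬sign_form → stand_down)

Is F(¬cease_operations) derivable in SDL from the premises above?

Premise 8 is O(cease_operations → waive_claim); even if O(waive_claim) held, inferring O(cease_operations) would be affirming the consequent — invalid.
No other premise forces O(cease_operations). An ideal world satisfying every premise can still have ¬cease_operations true, so F(¬cease_operations) is not derivable.

No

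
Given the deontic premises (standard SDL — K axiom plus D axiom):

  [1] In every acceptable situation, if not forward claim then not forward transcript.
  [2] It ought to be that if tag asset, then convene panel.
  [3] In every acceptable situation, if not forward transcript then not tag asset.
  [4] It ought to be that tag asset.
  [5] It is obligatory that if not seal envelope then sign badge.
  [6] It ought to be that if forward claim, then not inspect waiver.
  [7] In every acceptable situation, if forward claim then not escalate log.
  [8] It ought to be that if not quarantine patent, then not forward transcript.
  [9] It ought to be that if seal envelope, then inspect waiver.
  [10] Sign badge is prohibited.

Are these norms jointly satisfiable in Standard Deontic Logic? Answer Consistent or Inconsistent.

Premise 10, F(sign_badge), is equivalent to O(¬sign_badge).
Premise 5, O(¬seal_envelope → sign_badge), contraposes to O(¬sign_badge → seal_envelope); with O(¬sign_badge) we get O(seal_envelope).
From O(seal_envelope) and premise 9, O(seal_envelope → inspect_waiver), we obtain O(inspect_waiver).
The contrapositive of premise 6 (O(forward_claim → ¬inspect_waiver)) is O(inspect_waiver → ¬forward_claim), and O(inspect_waiver) is already established, so O(¬forward_claim).
From O(¬forward_claim) and premise 1, O(¬forward_claim → ¬forward_transcript), we obtain O(¬forward_transcript).
Applying K to premise 3 (O(¬forward_transcript → ¬tag_asset)) and O(¬forward_transcript) yields O(¬tag_asset).
Yet premise 4 states O(tag_asset).
We now have both O(¬tag_asset) and O(tag_asset) — tag_asset is simultaneously obligatory and forbidden, violating the D-axiom.

Inconsistent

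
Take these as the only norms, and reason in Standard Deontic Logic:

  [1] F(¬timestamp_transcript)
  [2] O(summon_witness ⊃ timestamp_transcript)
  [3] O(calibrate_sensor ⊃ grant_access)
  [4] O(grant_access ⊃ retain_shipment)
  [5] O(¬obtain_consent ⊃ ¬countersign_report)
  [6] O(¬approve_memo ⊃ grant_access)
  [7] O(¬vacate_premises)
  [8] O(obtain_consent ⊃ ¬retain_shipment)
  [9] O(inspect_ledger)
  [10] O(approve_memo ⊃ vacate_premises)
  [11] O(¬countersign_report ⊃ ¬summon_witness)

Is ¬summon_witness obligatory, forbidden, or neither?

From premise 7 we have O(¬vacate_premises).
Premise 10, O(approve_memo ⊃ vacate_premises), contraposes to O(¬vacate_premises ⊃ ¬approve_memo); with O(¬vacate_premises) we get O(¬approve_memo).
Premise 6 is O(¬approve_memo ⊃ grant_access); since O(¬approve_memo), deontic closure gives O(grant_access).
With premise 4, O(grant_access ⊃ retain_shipment), the K-axiom yields O(retain_shipment).
Premise 8, O(obtain_consent ⊃ ¬retain_shipment), contraposes to O(retain_shipment ⊃ ¬obtain_consent); with O(retain_shipment) we get O(¬obtain_consent).
From O(¬obtain_consent) and premise 5, O(¬obtain_consent ⊃ ¬countersign_report), we obtain O(¬countersign_report).
Applying K to premise 11 (O(¬countersign_report ⊃ ¬summon_witness)) and O(¬countersign_report) yields O(¬summon_witness).
Premises 1, 2, 3, 9 do not contribute to this derivation.
Hence ¬summon_witness is obligatory.

Obligatory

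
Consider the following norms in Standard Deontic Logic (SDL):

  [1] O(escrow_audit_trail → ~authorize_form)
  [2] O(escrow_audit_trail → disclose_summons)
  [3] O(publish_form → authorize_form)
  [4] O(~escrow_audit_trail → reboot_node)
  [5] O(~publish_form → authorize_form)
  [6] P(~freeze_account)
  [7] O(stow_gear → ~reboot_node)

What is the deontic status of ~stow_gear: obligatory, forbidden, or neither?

Obligatory

By case analysis on publish_form: premise 3 gives O(publish_form → authorize_form) and premise 5 gives O(~publish_form → authorize_form), so O(authorize_form) either way.
Premise 1 is O(escrow_audit_trail → ~authorize_form); contrapositively O(authorize_form → ~escrow_audit_trail). Since O(authorize_form) holds, K gives O(~escrow_audit_trail).
Applying K to premise 4 (O(~escrow_audit_trail → reboot_node)) and O(~escrow_audit_trail) yields O(reboot_node).
Premise 7 is O(stow_gear → ~reboot_node); contrapositively O(reboot_node → ~stow_gear). Since O(reboot_node) holds, K gives O(~stow_gear).
Premises 2, 6 do not contribute to this derivation.
Hence ~stow_gear is obligatory.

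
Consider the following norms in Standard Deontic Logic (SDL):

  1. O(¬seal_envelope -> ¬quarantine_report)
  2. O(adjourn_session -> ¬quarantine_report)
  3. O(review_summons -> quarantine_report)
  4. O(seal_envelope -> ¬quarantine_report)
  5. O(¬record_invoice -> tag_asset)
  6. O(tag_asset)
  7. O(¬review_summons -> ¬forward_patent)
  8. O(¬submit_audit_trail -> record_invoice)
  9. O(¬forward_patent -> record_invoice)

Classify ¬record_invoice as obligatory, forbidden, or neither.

Forbidden

Premises 1 and 4 cover both cases: O(¬seal_envelope -> ¬quarantine_report) and O(seal_envelope -> ¬quarantine_report). Since ¬seal_envelope ∨ seal_envelope is a tautology, O(¬quarantine_report) follows.
The contrapositive of premise 3 (O(review_summons -> quarantine_report)) is O(¬quarantine_report -> ¬review_summons), and O(¬quarantine_report) is already established, so O(¬review_summons).
From O(¬review_summons) and premise 7, O(¬review_summons -> ¬forward_patent), we obtain O(¬forward_patent).
Premise 9 is O(¬forward_patent -> record_invoice); since O(¬forward_patent), deontic closure gives O(record_invoice).
Premises 2, 5, 6, 8 do not contribute to this derivation.
Thus O(record_invoice), which is F(¬record_invoice): ¬record_invoice is forbidden.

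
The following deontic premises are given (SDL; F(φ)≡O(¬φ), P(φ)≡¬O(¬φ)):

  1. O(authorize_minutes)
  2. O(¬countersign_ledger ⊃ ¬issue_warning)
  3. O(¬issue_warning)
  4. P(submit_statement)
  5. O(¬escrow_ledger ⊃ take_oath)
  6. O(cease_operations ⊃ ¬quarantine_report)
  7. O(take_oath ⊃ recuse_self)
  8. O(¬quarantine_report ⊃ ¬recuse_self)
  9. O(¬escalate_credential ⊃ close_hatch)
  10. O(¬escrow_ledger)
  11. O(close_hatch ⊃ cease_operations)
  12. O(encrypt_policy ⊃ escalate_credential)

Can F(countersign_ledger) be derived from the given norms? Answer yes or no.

No

Premise 2 is O(¬countersign_ledger ⊃ ¬issue_warning); even if O(¬issue_warning) held, inferring O(¬countersign_ledger) would be affirming the consequent — invalid.
No other premise forces O(¬countersign_ledger). An ideal world satisfying every premise can still have countersign_ledger true, so F(countersign_ledger) is not derivable.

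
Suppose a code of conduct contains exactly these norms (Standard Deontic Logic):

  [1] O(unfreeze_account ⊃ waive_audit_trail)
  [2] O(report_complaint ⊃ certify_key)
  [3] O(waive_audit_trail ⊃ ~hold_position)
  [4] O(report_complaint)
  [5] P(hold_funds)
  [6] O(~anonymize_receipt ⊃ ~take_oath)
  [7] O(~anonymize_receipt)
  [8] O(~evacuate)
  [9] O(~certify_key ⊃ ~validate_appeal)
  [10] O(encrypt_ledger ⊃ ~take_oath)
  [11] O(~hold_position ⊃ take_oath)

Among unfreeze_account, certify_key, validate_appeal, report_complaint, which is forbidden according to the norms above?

unfreeze_account

Premise 7 states O(~anonymize_receipt) outright.
From O(~anonymize_receipt) and premise 6, O(~anonymize_receipt ⊃ ~take_oath), we obtain O(~take_oath).
Premise 11 is O(~hold_position ⊃ take_oath); contrapositively O(~take_oath ⊃ hold_position). Since O(~take_oath) holds, K gives O(hold_position).
Premise 3, O(waive_audit_trail ⊃ ~hold_position), contraposes to O(hold_position ⊃ ~waive_audit_trail); with O(hold_position) we get O(~waive_audit_trail).
The contrapositive of premise 1 (O(unfreeze_account ⊃ waive_audit_trail)) is O(~waive_audit_trail ⊃ ~unfreeze_account), and O(~waive_audit_trail) is already established, so O(~unfreeze_account).
So O(~unfreeze_account) holds, i.e. unfreeze_account is forbidden. None of the other listed options is forbidden under the premises.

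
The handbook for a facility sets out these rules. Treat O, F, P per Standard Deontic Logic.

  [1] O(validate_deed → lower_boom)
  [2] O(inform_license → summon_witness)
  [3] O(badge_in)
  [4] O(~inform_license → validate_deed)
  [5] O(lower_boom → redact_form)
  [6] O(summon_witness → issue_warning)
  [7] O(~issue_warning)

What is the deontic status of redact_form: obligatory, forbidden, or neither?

Obligatory

Premise 7 gives O(~issue_warning).
The contrapositive of premise 6 (O(summon_witness → issue_warning)) is O(~issue_warning → ~summon_witness), and O(~issue_warning) is already established, so O(~summon_witness).
Premise 2 is O(inform_license → summon_witness); contrapositively O(~summon_witness → ~inform_license). Since O(~summon_witness) holds, K gives O(~inform_license).
Applying K to premise 4 (O(~inform_license → validate_deed)) and O(~inform_license) yields O(validate_deed).
Applying K to premise 1 (O(validate_deed → lower_boom)) and O(validate_deed) yields O(lower_boom).
Applying K to premise 5 (O(lower_boom → redact_form)) and O(lower_boom) yields O(redact_form).
Premise 3 does not contribute to this derivation.
Hence redact_form is obligatory.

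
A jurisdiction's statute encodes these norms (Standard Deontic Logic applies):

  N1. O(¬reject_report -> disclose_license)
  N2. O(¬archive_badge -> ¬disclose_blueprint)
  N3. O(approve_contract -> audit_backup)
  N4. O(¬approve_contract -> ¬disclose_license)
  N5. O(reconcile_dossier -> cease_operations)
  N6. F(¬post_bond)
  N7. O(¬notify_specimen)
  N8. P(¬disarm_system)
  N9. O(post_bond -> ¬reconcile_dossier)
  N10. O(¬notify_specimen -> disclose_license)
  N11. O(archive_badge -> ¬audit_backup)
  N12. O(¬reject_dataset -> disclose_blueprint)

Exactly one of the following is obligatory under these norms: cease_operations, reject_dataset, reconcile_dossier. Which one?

reject_dataset

Premise 7 states O(¬notify_specimen) outright.
From O(¬notify_specimen) and premise 10, O(¬notify_specimen -> disclose_license), we obtain O(disclose_license).
Premise 4 is O(¬approve_contract -> ¬disclose_license); contrapositively O(disclose_license -> approve_contract). Since O(disclose_license) holds, K gives O(approve_contract).
Applying K to premise 3 (O(approve_contract -> audit_backup)) and O(approve_contract) yields O(audit_backup).
Premise 11 is O(archive_badge -> ¬audit_backup); contrapositively O(audit_backup -> ¬archive_badge). Since O(audit_backup) holds, K gives O(¬archive_badge).
With premise 2, O(¬archive_badge -> ¬disclose_blueprint), the K-axiom yields O(¬disclose_blueprint).
Premise 12 is O(¬reject_dataset -> disclose_blueprint); contrapositively O(¬disclose_blueprint -> reject_dataset). Since O(¬disclose_blueprint) holds, K gives O(reject_dataset).
So O(reject_dataset) holds — reject_dataset is obligatory. None of the other listed options is made obligatory by any chain of premises.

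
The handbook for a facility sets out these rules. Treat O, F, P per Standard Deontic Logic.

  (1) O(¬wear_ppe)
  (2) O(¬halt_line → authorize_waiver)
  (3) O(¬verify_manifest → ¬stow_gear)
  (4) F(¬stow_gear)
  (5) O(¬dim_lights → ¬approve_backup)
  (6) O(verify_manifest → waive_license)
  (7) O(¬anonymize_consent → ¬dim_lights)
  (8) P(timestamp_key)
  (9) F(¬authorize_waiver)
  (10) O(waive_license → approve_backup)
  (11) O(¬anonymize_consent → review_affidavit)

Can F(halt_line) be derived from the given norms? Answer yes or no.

Premise 2 is O(¬halt_line → authorize_waiver); even if O(authorize_waiver) held, inferring O(¬halt_line) would be affirming the consequent — invalid.
No other premise forces O(¬halt_line). An ideal world satisfying every premise can still have halt_line true, so F(halt_line) is not derivable.

No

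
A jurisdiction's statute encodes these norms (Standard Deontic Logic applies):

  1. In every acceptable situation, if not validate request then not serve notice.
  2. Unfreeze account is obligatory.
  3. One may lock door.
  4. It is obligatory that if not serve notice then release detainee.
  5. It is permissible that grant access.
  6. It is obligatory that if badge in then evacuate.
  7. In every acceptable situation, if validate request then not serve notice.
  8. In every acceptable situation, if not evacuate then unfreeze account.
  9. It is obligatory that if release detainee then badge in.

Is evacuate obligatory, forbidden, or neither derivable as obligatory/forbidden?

Obligatory

Premises 1 and 7 are O(¬validate_request → ¬serve_notice) and O(validate_request → ¬serve_notice); every ideal world satisfies ¬validate_request or validate_request, so in either case ¬serve_notice holds — hence O(¬serve_notice).
With premise 4, O(¬serve_notice → release_detainee), the K-axiom yields O(release_detainee).
With premise 9, O(release_detainee → badge_in), the K-axiom yields O(badge_in).
Applying K to premise 6 (O(badge_in → evacuate)) and O(badge_in) yields O(evacuate).
Premises 2, 3, 5, 8 do not contribute to this derivation.
Hence evacuate is obligatory.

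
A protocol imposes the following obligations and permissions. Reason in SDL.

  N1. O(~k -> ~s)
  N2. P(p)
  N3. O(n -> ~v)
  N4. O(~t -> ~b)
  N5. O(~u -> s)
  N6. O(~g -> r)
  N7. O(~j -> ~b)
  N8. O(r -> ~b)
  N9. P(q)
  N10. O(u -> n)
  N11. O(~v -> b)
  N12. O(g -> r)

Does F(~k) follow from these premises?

Yes

Premises 6 and 12 are O(~g -> r) and O(g -> r); every ideal world satisfies ~g or g, so in either case r holds — hence O(r).
Premise 8 is O(r -> ~b); since O(r), deontic closure gives O(~b).
The contrapositive of premise 11 (O(~v -> b)) is O(~b -> v), and O(~b) is already established, so O(v).
Premise 3, O(n -> ~v), contraposes to O(v -> ~n); with O(v) we get O(~n).
Premise 10 is O(u -> n); contrapositively O(~n -> ~u). Since O(~n) holds, K gives O(~u).
With premise 5, O(~u -> s), the K-axiom yields O(s).
The contrapositive of premise 1 (O(~k -> ~s)) is O(s -> k), and O(s) is already established, so O(k).
Premises 2, 4, 7, 9 do not contribute to this derivation.
So O(k) holds, i.e. F(~k). The claim follows.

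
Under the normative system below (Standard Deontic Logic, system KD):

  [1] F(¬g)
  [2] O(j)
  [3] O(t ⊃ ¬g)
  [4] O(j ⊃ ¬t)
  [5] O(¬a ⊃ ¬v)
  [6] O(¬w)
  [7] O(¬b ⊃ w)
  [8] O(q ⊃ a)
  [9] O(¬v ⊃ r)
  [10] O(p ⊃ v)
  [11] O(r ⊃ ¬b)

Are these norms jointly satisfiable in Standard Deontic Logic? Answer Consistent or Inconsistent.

Premise 3 is O(t ⊃ ¬g), but O(t) is not derivable from the premises, so it does not yield O(¬g).
So O(¬g) is not derivable, and the apparent clash with O(g) does not arise.
A world satisfying every obligation exists (e.g. a=true, b=true, g=true, j=true, p=false, q=false, r=false, t=false, v=true, w=false); no atom is both obligatory and forbidden, so the set is consistent.

Consistent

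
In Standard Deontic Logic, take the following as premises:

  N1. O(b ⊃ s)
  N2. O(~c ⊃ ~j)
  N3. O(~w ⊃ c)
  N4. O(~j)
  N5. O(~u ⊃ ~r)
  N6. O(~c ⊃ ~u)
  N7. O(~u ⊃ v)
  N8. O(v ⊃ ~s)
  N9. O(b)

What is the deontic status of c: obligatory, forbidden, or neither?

From premise 9 we have O(b).
Applying K to premise 1 (O(b ⊃ s)) and O(b) yields O(s).
The contrapositive of premise 8 (O(v ⊃ ~s)) is O(s ⊃ ~v), and O(s) is already established, so O(~v).
Premise 7, O(~u ⊃ v), contraposes to O(~v ⊃ u); with O(~v) we get O(u).
The contrapositive of premise 6 (O(~c ⊃ ~u)) is O(u ⊃ c), and O(u) is already established, so O(c).
Premises 2, 3, 4, 5 do not contribute to this derivation.
Hence c is obligatory.

Obligatory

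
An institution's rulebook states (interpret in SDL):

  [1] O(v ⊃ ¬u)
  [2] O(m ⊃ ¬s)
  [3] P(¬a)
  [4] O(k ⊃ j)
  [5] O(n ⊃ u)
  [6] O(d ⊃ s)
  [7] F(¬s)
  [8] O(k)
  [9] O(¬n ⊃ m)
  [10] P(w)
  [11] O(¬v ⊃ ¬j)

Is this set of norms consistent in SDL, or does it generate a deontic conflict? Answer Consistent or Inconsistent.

Inconsistent

F(¬s) at premise 7 means O(s).
The contrapositive of premise 2 (O(m ⊃ ¬s)) is O(s ⊃ ¬m), and O(s) is already established, so O(¬m).
The contrapositive of premise 9 (O(¬n ⊃ m)) is O(¬m ⊃ n), and O(¬m) is already established, so O(n).
Premise 5 is O(n ⊃ u); since O(n), deontic closure gives O(u).
The contrapositive of premise 1 (O(v ⊃ ¬u)) is O(u ⊃ ¬v), and O(u) is already established, so O(¬v).
From O(¬v) and premise 11, O(¬v ⊃ ¬j), we obtain O(¬j).
Premise 4, O(k ⊃ j), contraposes to O(¬j ⊃ ¬k); with O(¬j) we get O(¬k).
However, premise 8 gives O(k).
We now have both O(¬k) and O(k) — k is simultaneously obligatory and forbidden, violating the D-axiom.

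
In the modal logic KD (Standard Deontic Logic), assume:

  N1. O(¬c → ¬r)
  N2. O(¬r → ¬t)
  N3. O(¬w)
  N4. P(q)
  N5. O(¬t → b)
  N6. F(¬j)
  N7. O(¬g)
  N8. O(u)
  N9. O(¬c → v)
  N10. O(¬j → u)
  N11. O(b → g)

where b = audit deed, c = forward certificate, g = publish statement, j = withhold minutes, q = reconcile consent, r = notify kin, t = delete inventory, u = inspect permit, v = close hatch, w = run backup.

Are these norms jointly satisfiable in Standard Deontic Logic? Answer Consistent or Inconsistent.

Premise 10 is O(¬j → u); even if O(u) held, inferring O(¬j) would be affirming the consequent — invalid.
So O(¬j) is not derivable, and the apparent clash with O(j) does not arise.
A world satisfying every obligation exists (e.g. b=false, c=true, g=false, j=true, q=false, r=true, t=true, u=true, v=false, w=false); no atom is both obligatory and forbidden, so the set is consistent.

Consistent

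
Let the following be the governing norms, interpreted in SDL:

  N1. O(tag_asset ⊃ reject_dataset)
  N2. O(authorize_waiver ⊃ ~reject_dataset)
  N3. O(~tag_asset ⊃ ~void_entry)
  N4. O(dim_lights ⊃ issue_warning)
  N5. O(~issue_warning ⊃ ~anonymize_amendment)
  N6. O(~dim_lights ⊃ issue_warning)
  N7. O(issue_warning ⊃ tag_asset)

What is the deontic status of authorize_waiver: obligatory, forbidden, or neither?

Premises 4 and 6 cover both cases: O(dim_lights ⊃ issue_warning) and O(~dim_lights ⊃ issue_warning). Since dim_lights ∨ ~dim_lights is a tautology, O(issue_warning) follows.
Applying K to premise 7 (O(issue_warning ⊃ tag_asset)) and O(issue_warning) yields O(tag_asset).
From O(tag_asset) and premise 1, O(tag_asset ⊃ reject_dataset), we obtain O(reject_dataset).
The contrapositive of premise 2 (O(authorize_waiver ⊃ ~reject_dataset)) is O(reject_dataset ⊃ ~authorize_waiver), and O(reject_dataset) is already established, so O(~authorize_waiver).
Premises 3, 5 do not contribute to this derivation.
Thus O(~authorize_waiver), which is F(authorize_waiver): authorize_waiver is forbidden.

Forbidden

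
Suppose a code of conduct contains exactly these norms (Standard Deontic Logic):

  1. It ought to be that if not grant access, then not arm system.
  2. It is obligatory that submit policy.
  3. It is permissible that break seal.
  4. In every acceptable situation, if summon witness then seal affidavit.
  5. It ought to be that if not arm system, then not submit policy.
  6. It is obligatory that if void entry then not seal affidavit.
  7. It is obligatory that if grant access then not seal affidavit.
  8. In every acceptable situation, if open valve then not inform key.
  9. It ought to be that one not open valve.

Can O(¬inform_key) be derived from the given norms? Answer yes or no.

Premise 8 is O(open_valve → ¬inform_key), but O(open_valve) is not derivable from the premises, so it does not yield O(¬inform_key).
No other premise forces O(¬inform_key). An ideal world satisfying every premise can still have ¬inform_key false, so O(¬inform_key) is not derivable.

No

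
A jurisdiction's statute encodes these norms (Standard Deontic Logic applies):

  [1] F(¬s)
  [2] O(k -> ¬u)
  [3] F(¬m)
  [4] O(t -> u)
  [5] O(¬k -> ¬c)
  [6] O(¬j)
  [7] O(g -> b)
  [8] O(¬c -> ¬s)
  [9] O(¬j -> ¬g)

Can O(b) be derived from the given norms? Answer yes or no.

No

Premise 7 is O(g -> b), but O(g) is not derivable from the premises, so it does not yield O(b).
No other premise forces O(b). An ideal world satisfying every premise can still have b false, so O(b) is not derivable.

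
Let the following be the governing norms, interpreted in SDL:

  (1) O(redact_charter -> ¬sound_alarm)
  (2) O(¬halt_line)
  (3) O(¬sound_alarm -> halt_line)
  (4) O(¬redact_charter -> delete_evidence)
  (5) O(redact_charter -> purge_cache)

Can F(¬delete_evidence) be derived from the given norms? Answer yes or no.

Yes

Premise 2 gives O(¬halt_line).
The contrapositive of premise 3 (O(¬sound_alarm -> halt_line)) is O(¬halt_line -> sound_alarm), and O(¬halt_line) is already established, so O(sound_alarm).
Premise 1, O(redact_charter -> ¬sound_alarm), contraposes to O(sound_alarm -> ¬redact_charter); with O(sound_alarm) we get O(¬redact_charter).
With premise 4, O(¬redact_charter -> delete_evidence), the K-axiom yields O(delete_evidence).
Premise 5 does not contribute to this derivation.
So O(delete_evidence) holds, i.e. F(¬delete_evidence). The claim follows.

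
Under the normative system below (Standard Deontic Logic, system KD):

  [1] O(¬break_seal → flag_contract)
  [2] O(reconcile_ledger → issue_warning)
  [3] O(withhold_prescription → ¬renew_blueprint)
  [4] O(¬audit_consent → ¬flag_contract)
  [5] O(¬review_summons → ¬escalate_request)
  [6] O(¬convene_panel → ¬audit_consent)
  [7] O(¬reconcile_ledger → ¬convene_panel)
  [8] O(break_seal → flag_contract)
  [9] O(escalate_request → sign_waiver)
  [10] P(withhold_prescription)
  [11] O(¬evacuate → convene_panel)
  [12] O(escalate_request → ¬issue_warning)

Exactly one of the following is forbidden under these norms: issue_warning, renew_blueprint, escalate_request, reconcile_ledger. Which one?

Premises 1 and 8 cover both cases: O(¬break_seal → flag_contract) and O(break_seal → flag_contract). Since ¬break_seal ∨ break_seal is a tautology, O(flag_contract) follows.
Premise 4, O(¬audit_consent → ¬flag_contract), contraposes to O(flag_contract → audit_consent); with O(flag_contract) we get O(audit_consent).
The contrapositive of premise 6 (O(¬convene_panel → ¬audit_consent)) is O(audit_consent → convene_panel), and O(audit_consent) is already established, so O(convene_panel).
Premise 7 is O(¬reconcile_ledger → ¬convene_panel); contrapositively O(convene_panel → reconcile_ledger). Since O(convene_panel) holds, K gives O(reconcile_ledger).
With premise 2, O(reconcile_ledger → issue_warning), the K-axiom yields O(issue_warning).
The contrapositive of premise 12 (O(escalate_request → ¬issue_warning)) is O(issue_warning → ¬escalate_request), and O(issue_warning) is already established, so O(¬escalate_request).
So O(¬escalate_request) holds, i.e. escalate_request is forbidden. None of the other listed options is forbidden under the premises.

escalate_request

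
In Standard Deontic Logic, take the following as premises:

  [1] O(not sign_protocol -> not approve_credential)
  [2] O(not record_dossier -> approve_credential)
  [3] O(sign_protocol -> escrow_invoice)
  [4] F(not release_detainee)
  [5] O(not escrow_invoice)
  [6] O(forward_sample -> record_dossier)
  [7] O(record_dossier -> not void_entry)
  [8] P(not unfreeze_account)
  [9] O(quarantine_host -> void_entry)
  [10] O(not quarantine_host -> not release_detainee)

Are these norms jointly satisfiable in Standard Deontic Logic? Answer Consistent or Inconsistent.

Inconsistent

From premise 5 we have O(not escrow_invoice).
The contrapositive of premise 3 (O(sign_protocol -> escrow_invoice)) is O(not escrow_invoice -> not sign_protocol), and O(not escrow_invoice) is already established, so O(not sign_protocol).
With premise 1, O(not sign_protocol -> not approve_credential), the K-axiom yields O(not approve_credential).
Premise 2, O(not record_dossier -> approve_credential), contraposes to O(not approve_credential -> record_dossier); with O(not approve_credential) we get O(record_dossier).
From O(record_dossier) and premise 7, O(record_dossier -> not void_entry), we obtain O(not void_entry).
Premise 9 is O(quarantine_host -> void_entry); contrapositively O(not void_entry -> not quarantine_host). Since O(not void_entry) holds, K gives O(not quarantine_host).
From O(not quarantine_host) and premise 10, O(not quarantine_host -> not release_detainee), we obtain O(not release_detainee).
However, F(not release_detainee) at premise 4 amounts to O(release_detainee).
We now have both O(not release_detainee) and O(release_detainee) — release_detainee is simultaneously obligatory and forbidden, violating the D-axiom.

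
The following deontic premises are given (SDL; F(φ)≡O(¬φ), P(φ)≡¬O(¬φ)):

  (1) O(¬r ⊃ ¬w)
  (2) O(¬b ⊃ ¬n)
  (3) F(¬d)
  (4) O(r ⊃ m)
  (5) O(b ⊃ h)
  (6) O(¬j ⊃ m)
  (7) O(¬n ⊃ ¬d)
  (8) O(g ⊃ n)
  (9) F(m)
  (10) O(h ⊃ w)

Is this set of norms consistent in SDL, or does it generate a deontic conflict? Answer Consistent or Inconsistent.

F(¬d) at premise 3 means O(d).
Premise 7, O(¬n ⊃ ¬d), contraposes to O(d ⊃ n); with O(d) we get O(n).
Premise 2 is O(¬b ⊃ ¬n); contrapositively O(n ⊃ b). Since O(n) holds, K gives O(b).
With premise 5, O(b ⊃ h), the K-axiom yields O(h).
With premise 10, O(h ⊃ w), the K-axiom yields O(w).
The contrapositive of premise 1 (O(¬r ⊃ ¬w)) is O(w ⊃ r), and O(w) is already established, so O(r).
Premise 4 is O(r ⊃ m); since O(r), deontic closure gives O(m).
Yet premise 9 is F(m), i.e. O(¬m).
We now have both O(m) and O(¬m) — m is simultaneously obligatory and forbidden, violating the D-axiom.

Inconsistent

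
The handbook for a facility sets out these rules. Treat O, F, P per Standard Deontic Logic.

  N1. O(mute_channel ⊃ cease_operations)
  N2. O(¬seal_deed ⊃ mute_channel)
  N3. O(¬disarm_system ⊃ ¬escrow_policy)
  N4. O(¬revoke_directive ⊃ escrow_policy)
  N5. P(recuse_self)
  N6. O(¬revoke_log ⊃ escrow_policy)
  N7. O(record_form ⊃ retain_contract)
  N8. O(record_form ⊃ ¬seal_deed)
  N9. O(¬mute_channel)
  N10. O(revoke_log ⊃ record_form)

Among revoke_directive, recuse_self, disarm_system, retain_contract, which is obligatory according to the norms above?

Premise 9 gives O(¬mute_channel).
Premise 2 is O(¬seal_deed ⊃ mute_channel); contrapositively O(¬mute_channel ⊃ seal_deed). Since O(¬mute_channel) holds, K gives O(seal_deed).
Premise 8, O(record_form ⊃ ¬seal_deed), contraposes to O(seal_deed ⊃ ¬record_form); with O(seal_deed) we get O(¬record_form).
The contrapositive of premise 10 (O(revoke_log ⊃ record_form)) is O(¬record_form ⊃ ¬revoke_log), and O(¬record_form) is already established, so O(¬revoke_log).
Applying K to premise 6 (O(¬revoke_log ⊃ escrow_policy)) and O(¬revoke_log) yields O(escrow_policy).
Premise 3, O(¬disarm_system ⊃ ¬escrow_policy), contraposes to O(escrow_policy ⊃ disarm_system); with O(escrow_policy) we get O(disarm_system).
So O(disarm_system) holds — disarm_system is obligatory. None of the other listed options is made obligatory by any chain of premises.

disarm_system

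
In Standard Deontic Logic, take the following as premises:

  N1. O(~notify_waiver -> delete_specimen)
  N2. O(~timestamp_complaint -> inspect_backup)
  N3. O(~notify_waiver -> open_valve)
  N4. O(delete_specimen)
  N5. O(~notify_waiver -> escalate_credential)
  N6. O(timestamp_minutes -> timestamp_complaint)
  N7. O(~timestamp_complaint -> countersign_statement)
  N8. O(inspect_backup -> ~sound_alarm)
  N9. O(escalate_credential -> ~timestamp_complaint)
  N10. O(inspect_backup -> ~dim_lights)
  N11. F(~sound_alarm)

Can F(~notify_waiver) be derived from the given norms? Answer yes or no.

Premise 11, F(~sound_alarm), is equivalent to O(sound_alarm).
Premise 8 is O(inspect_backup -> ~sound_alarm); contrapositively O(sound_alarm -> ~inspect_backup). Since O(sound_alarm) holds, K gives O(~inspect_backup).
The contrapositive of premise 2 (O(~timestamp_complaint -> inspect_backup)) is O(~inspect_backup -> timestamp_complaint), and O(~inspect_backup) is already established, so O(timestamp_complaint).
The contrapositive of premise 9 (O(escalate_credential -> ~timestamp_complaint)) is O(timestamp_complaint -> ~escalate_credential), and O(timestamp_complaint) is already established, so O(~escalate_credential).
The contrapositive of premise 5 (O(~notify_waiver -> escalate_credential)) is O(~escalate_credential -> notify_waiver), and O(~escalate_credential) is already established, so O(notify_waiver).
Premises 1, 3, 4, 6, 7, 10 do not contribute to this derivation.
So O(notify_waiver) holds, i.e. F(~notify_waiver). The claim follows.

Yes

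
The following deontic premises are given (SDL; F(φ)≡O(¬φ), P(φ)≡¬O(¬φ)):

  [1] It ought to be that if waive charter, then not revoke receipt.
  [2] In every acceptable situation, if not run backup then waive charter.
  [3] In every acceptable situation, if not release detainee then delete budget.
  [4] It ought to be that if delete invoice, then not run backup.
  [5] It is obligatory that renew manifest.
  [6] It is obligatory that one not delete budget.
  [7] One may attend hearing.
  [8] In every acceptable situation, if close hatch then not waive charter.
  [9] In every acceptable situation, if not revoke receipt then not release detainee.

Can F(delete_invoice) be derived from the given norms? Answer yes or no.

Yes

From premise 6 we have O(¬delete_budget).
Premise 3 is O(¬release_detainee → delete_budget); contrapositively O(¬delete_budget → release_detainee). Since O(¬delete_budget) holds, K gives O(release_detainee).
Premise 9, O(¬revoke_receipt → ¬release_detainee), contraposes to O(release_detainee → revoke_receipt); with O(release_detainee) we get O(revoke_receipt).
Premise 1 is O(waive_charter → ¬revoke_receipt); contrapositively O(revoke_receipt → ¬waive_charter). Since O(revoke_receipt) holds, K gives O(¬waive_charter).
Premise 2, O(¬run_backup → waive_charter), contraposes to O(¬waive_charter → run_backup); with O(¬waive_charter) we get O(run_backup).
The contrapositive of premise 4 (O(delete_invoice → ¬run_backup)) is O(run_backup → ¬delete_invoice), and O(run_backup) is already established, so O(¬delete_invoice).
Premises 5, 7, 8 do not contribute to this derivation.
So O(¬delete_invoice) holds, i.e. F(delete_invoice). The claim follows.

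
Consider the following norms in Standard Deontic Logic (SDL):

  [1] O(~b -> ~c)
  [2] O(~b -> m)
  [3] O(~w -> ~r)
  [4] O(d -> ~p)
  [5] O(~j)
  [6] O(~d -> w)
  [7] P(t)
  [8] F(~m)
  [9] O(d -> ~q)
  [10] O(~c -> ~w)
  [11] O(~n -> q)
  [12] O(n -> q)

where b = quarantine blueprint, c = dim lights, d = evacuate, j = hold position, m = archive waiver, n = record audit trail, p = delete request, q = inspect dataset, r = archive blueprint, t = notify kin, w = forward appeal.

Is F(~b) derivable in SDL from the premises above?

Yes

Premises 12 and 11 cover both cases: O(n -> q) and O(~n -> q). Since n ∨ ~n is a tautology, O(q) follows.
Premise 9 is O(d -> ~q); contrapositively O(q -> ~d). Since O(q) holds, K gives O(~d).
With premise 6, O(~d -> w), the K-axiom yields O(w).
The contrapositive of premise 10 (O(~c -> ~w)) is O(w -> c), and O(w) is already established, so O(c).
Premise 1 is O(~b -> ~c); contrapositively O(c -> b). Since O(c) holds, K gives O(b).
Premises 2, 3, 4, 5, 7, 8 do not contribute to this derivation.
So O(b) holds, i.e. F(~b). The claim follows.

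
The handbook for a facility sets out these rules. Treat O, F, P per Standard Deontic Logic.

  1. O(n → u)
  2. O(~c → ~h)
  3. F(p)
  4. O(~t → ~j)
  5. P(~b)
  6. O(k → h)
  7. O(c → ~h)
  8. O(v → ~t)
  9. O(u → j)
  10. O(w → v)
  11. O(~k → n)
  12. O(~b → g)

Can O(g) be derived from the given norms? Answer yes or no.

No

Premise 12 is O(~b → g), but O(~b) is not derivable from the premises (the permission P(~b) asserts only ~O(b), not O(~b)), so it does not yield O(g).
No other premise forces O(g). An ideal world satisfying every premise can still have g false, so O(g) is not derivable.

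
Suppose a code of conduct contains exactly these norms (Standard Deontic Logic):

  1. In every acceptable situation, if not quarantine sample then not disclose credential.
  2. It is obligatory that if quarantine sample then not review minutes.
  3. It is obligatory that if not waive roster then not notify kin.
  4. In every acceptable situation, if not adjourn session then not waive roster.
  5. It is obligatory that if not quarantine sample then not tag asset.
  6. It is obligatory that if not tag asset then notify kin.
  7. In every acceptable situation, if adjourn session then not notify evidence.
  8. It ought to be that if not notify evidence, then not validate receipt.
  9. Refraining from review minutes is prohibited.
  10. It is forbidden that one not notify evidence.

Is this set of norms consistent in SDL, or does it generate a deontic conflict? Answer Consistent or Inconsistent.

Inconsistent

Premise 10 is F(¬notify_evidence), i.e. O(notify_evidence).
Premise 7, O(adjourn_session → ¬notify_evidence), contraposes to O(notify_evidence → ¬adjourn_session); with O(notify_evidence) we get O(¬adjourn_session).
From O(¬adjourn_session) and premise 4, O(¬adjourn_session → ¬waive_roster), we obtain O(¬waive_roster).
With premise 3, O(¬waive_roster → ¬notify_kin), the K-axiom yields O(¬notify_kin).
Premise 6, O(¬tag_asset → notify_kin), contraposes to O(¬notify_kin → tag_asset); with O(¬notify_kin) we get O(tag_asset).
Premise 5, O(¬quarantine_sample → ¬tag_asset), contraposes to O(tag_asset → quarantine_sample); with O(tag_asset) we get O(quarantine_sample).
Applying K to premise 2 (O(quarantine_sample → ¬review_minutes)) and O(quarantine_sample) yields O(¬review_minutes).
But premise 9, F(¬review_minutes), means O(review_minutes).
We now have both O(¬review_minutes) and O(review_minutes) — review_minutes is simultaneously obligatory and forbidden, violating the D-axiom.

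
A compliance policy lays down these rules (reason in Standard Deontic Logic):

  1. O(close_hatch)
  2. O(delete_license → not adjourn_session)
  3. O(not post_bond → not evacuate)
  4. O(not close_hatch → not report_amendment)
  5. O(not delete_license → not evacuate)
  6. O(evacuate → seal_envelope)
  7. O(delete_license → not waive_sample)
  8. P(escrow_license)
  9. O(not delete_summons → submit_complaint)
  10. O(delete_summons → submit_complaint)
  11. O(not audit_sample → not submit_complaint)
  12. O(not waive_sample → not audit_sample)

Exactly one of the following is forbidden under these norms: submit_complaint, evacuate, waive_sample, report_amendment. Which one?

evacuate

Premises 10 and 9 cover both cases: O(delete_summons → submit_complaint) and O(not delete_summons → submit_complaint). Since delete_summons ∨ not delete_summons is a tautology, O(submit_complaint) follows.
Premise 11, O(not audit_sample → not submit_complaint), contraposes to O(submit_complaint → audit_sample); with O(submit_complaint) we get O(audit_sample).
Premise 12, O(not waive_sample → not audit_sample), contraposes to O(audit_sample → waive_sample); with O(audit_sample) we get O(waive_sample).
Premise 7 is O(delete_license → not waive_sample); contrapositively O(waive_sample → not delete_license). Since O(waive_sample) holds, K gives O(not delete_license).
With premise 5, O(not delete_license → not evacuate), the K-axiom yields O(not evacuate).
So O(not evacuate) holds, i.e. evacuate is forbidden. None of the other listed options is forbidden under the premises.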